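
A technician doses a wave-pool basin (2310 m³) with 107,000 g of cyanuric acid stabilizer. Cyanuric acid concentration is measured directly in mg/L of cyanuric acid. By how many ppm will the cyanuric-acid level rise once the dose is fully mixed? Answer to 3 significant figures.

46.3 ppm

Volume: 2310 m³ = 2,310,000 L.
Rise: 107,000 g / 2,310,000 L × 1000 = 46.32 mg/L.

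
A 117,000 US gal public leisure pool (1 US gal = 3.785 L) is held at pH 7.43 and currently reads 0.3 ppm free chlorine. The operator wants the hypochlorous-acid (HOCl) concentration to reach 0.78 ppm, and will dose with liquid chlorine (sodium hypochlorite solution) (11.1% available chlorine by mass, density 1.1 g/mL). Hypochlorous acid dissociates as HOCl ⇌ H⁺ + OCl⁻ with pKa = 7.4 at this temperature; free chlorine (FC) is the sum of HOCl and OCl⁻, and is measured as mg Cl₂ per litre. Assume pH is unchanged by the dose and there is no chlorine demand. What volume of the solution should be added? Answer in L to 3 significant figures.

4.77 L

Volume: 117,000 US gal × 3.785 L/gal = 442,845 L.
[OCl⁻]/[HOCl] = 10^(pH − pKa) = 10^(7.43 − 7.4) = 1.072; fraction as HOCl = 1/(1 + 1.072) = 0.4827.
Free chlorine required for 0.78 ppm HOCl: 0.78 / 0.4827 = 1.616 ppm.
FC to add: 1.616 − 0.3 = 1.316 mg/L as Cl₂.
Cl₂ equivalent: 1.316 mg/L × 442,845 L = 582.7 g.
Product at 11.1% available Cl: 582.7 / 0.111 = 5249 g.
Volume: 5249 g ÷ 1.1 g/mL = 4772 mL.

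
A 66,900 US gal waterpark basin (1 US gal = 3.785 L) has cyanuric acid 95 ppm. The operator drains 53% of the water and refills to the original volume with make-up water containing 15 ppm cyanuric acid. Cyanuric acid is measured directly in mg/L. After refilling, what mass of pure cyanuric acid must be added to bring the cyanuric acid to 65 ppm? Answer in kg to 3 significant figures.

Volume: 66,900 US gal × 3.785 L/gal = 253,216 L.
After draining 53% and refilling: 95 × 0.47 + 15 × 0.53 = 52.6 ppm.
Deficit to target: 65 − 52.6 = 12.4 mg/L.
Mass: 12.4 mg/L × 253,216 L = 3140 g cyanuric acid.

3.14 kg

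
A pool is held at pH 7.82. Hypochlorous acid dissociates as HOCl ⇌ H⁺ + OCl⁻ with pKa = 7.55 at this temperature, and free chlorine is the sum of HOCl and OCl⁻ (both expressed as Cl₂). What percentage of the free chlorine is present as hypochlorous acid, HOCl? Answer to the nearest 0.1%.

[OCl⁻]/[HOCl] = 10^(pH − pKa) = 10^(7.82 − 7.55) = 10^0.27 = 1.862.
Fraction as HOCl = 1 / (1 + 1.862) = 0.3494.

34.9%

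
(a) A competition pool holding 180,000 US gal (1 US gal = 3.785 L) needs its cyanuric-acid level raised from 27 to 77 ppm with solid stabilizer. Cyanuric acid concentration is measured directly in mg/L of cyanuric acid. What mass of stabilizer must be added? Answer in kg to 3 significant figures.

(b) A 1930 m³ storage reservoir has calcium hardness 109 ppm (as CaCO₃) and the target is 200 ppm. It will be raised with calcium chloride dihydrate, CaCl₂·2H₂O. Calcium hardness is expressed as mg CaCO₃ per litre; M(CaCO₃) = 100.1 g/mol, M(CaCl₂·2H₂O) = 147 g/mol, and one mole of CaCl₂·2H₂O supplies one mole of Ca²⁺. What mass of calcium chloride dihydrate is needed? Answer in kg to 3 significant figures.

(a) 34.1 kg; (b) 258 kg

(a) Volume: 180,000 US gal × 3.785 L/gal = 681,300 L.
(a) CYA to add: (77 − 27) = 50 mg/L × 681,300 L = 34,060 g cyanuric acid.

(b) Volume: 1930 m³ = 1,930,000 L.
(b) Hardness to add: (200 − 109) = 91 mg/L as CaCO₃ × 1,930,000 L = 175,600 g as CaCO₃.
(b) Moles of Ca²⁺ (1 mol Ca²⁺ ≡ 1 mol CaCO₃): 175,600 / 100.1 g/mol = 1755 mol.
(b) Mass of CaCl₂·2H₂O: 1755 × 147 = 257,900 g.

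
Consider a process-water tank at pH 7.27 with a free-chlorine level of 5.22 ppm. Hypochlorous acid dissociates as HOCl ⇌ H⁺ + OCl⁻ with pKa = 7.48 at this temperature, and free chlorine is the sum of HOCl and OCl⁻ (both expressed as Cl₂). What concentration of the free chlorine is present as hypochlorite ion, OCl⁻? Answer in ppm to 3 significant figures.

1.99 ppm

[OCl⁻]/[HOCl] = 10^(pH − pKa) = 10^(7.27 − 7.48) = 10^-0.21 = 0.6166.
Fraction as HOCl = 1 / (1 + 0.6166) = 0.6186.
OCl⁻ = (1 − 0.6186) × 5.22 ppm = 1.991 ppm.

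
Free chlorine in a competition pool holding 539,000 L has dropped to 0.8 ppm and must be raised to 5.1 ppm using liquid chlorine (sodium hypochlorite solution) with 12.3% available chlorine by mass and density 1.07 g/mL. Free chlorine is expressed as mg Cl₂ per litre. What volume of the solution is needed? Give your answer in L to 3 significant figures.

Chlorine deficit: 5.1 − 0.8 = 4.3 ppm = 4.3 mg/L as Cl₂.
Cl₂ equivalent needed: 4.3 mg/L × 539,000 L = 2,318,000 mg = 2318 g.
Product at 12.3% available chlorine: 2318 / 0.123 = 18,840 g.
Volume at density 1.07 g/mL: 18,840 g ÷ 1.07 g/mL = 17,610 mL.

17.6 L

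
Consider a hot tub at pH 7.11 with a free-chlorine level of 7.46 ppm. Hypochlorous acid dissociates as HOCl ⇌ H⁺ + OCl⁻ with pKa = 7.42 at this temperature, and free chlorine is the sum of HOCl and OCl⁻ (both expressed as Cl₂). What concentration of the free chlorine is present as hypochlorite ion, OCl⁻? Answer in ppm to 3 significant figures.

2.45 ppm

[OCl⁻]/[HOCl] = 10^(pH − pKa) = 10^(7.11 − 7.42) = 10^-0.31 = 0.4898.
Fraction as HOCl = 1 / (1 + 0.4898) = 0.6712.
OCl⁻ = (1 − 0.6712) × 7.46 ppm = 2.453 ppm.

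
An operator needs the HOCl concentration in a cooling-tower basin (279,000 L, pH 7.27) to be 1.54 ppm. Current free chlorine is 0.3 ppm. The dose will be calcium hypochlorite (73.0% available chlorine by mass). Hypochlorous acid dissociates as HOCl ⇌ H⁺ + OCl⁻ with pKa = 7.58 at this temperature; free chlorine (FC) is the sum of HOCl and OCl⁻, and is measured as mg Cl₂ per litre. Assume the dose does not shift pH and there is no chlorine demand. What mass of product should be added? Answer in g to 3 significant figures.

762 g

[OCl⁻]/[HOCl] = 10^(pH − pKa) = 10^(7.27 − 7.58) = 0.4898; fraction as HOCl = 1/(1 + 0.4898) = 0.6712.
Free chlorine required for 1.54 ppm HOCl: 1.54 / 0.6712 = 2.294 ppm.
FC to add: 2.294 − 0.3 = 1.994 mg/L as Cl₂.
Cl₂ equivalent: 1.994 mg/L × 279,000 L = 556.4 g.
Product at 73.0% available Cl: 556.4 / 0.73 = 762.2 g.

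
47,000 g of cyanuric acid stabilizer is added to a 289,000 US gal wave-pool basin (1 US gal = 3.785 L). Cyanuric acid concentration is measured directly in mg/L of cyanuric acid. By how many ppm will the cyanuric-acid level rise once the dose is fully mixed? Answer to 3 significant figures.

43.0 ppm

Volume: 289,000 US gal × 3.785 L/gal = 1,093,865 L.
Rise: 47,000 g / 1,093,865 L × 1000 = 42.97 mg/L.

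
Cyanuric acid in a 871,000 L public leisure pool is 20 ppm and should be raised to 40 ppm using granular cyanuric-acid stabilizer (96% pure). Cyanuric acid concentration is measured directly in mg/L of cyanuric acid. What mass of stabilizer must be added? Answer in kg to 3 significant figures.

18.1 kg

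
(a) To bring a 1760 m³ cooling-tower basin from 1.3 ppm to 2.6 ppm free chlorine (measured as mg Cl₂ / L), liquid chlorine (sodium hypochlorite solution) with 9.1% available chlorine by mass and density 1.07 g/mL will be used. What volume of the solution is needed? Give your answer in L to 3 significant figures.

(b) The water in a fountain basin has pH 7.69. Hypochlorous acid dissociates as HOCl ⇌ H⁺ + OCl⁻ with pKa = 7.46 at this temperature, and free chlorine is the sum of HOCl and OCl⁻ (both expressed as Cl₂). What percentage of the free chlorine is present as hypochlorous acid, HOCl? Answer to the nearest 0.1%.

(a) 23.5 L; (b) 37.1%

(a) Volume: 1760 m³ = 1,760,000 L.
(a) Chlorine deficit: 2.6 − 1.3 = 1.3 ppm = 1.3 mg/L as Cl₂.
(a) Cl₂ equivalent needed: 1.3 mg/L × 1,760,000 L = 2,288,000 mg = 2288 g.
(a) Product at 9.1% available chlorine: 2288 / 0.091 = 25,140 g.
(a) Volume at density 1.07 g/mL: 25,140 g ÷ 1.07 g/mL = 23,500 mL.

(b) [OCl⁻]/[HOCl] = 10^(pH − pKa) = 10^(7.69 − 7.46) = 10^0.23 = 1.698.
(b) Fraction as HOCl = 1 / (1 + 1.698) = 0.3706.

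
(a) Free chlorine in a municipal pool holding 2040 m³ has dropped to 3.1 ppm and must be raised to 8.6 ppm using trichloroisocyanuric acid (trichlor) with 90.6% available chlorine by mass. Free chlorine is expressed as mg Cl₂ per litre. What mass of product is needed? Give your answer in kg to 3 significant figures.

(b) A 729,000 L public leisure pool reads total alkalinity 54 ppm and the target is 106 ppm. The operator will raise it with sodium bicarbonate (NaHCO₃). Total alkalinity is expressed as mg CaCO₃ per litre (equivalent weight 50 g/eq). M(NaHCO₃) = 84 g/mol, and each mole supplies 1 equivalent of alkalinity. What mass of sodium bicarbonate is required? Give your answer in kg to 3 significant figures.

(a) Volume: 2040 m³ = 2,040,000 L.
(a) Chlorine deficit: 8.6 − 3.1 = 5.5 ppm = 5.5 mg/L as Cl₂.
(a) Cl₂ equivalent needed: 5.5 mg/L × 2,040,000 L = 11,220,000 mg = 11,220 g.
(a) Product at 90.6% available chlorine: 11,220 / 0.906 = 12,380 g.

(b) Alkalinity to add: (106 − 54) = 52 mg/L as CaCO₃ × 729,000 L = 37,910 g as CaCO₃.
(b) Equivalents: 37,910 g ÷ 50 g/eq = 758.2 eq.
(b) NaHCO₃ supplies 1 eq per mole → 758.2 mol.
(b) Mass: 758.2 mol × 84 g/mol = 63,690 g.

(a) 12.4 kg; (b) 63.7 kg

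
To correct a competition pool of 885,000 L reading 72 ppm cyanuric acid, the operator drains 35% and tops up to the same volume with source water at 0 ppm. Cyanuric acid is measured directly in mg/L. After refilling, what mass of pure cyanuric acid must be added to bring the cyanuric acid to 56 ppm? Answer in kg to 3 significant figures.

After draining 35% and refilling: 72 × 0.65 + 0 × 0.35 = 46.8 ppm.
Deficit to target: 56 − 46.8 = 9.2 mg/L.
Mass: 9.2 mg/L × 885,000 L = 8142 g cyanuric acid.

8.14 kg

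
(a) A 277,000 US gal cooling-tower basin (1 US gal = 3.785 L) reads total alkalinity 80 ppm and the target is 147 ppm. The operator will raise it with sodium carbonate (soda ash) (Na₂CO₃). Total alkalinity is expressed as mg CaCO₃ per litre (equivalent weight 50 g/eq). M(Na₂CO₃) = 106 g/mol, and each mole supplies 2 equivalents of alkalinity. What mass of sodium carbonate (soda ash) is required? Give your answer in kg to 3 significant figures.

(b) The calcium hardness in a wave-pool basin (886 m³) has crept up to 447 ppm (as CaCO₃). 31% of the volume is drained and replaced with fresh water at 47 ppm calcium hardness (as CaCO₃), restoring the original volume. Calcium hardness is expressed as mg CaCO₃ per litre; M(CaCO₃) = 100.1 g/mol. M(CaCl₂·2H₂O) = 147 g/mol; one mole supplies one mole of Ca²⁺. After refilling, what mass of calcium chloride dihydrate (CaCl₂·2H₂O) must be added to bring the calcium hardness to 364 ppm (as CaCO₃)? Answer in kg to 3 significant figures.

(a) 74.5 kg; (b) 53.3 kg

(a) Volume: 277,000 US gal × 3.785 L/gal = 1,048,445 L.
(a) Alkalinity to add: (147 − 80) = 67 mg/L as CaCO₃ × 1,048,445 L = 70,250 g as CaCO₃.
(a) Equivalents: 70,250 g ÷ 50 g/eq = 1405 eq.
(a) Each mole of Na₂CO₃ supplies 2 eq, so 1405 / 2 = 702.5 mol.
(a) Mass: 702.5 mol × 106 g/mol = 74,460 g.

(b) Volume: 886 m³ = 886,000 L.
(b) After draining 31% and refilling: 447 × 0.69 + 47 × 0.31 = 323 ppm.
(b) Deficit to target: 364 − 323 = 41 mg/L.
(b) As CaCO₃: 41 mg/L × 886,000 L = 36,330 g; ÷ 100.1 = 362.9 mol Ca²⁺.
(b) Mass: 362.9 × 147 = 53,350 g.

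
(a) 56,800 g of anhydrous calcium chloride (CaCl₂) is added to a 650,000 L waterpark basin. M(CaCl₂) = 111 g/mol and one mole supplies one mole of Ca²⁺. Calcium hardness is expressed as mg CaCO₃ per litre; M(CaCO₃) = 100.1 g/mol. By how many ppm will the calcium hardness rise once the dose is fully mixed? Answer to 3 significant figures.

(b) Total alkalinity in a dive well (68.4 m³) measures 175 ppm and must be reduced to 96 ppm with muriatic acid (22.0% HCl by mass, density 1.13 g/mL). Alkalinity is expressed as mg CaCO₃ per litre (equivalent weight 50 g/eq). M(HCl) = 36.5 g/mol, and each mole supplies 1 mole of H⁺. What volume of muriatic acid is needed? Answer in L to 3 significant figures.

(a) 78.8 ppm; (b) 15.9 L

(a) Moles of Ca²⁺: 56,800 g ÷ 111 g/mol = 511.7 mol.
(a) As CaCO₃: 511.7 mol × 100.1 g/mol = 51,220 g.
(a) Rise: 51,220 g / 650,000 L × 1000 = 78.8 mg/L.

(b) Volume: 68.4 m³ = 68,400 L.
(b) Alkalinity to neutralize: (175 − 96) = 79 mg/L as CaCO₃ × 68,400 L = 5404 g as CaCO₃.
(b) Equivalents of H⁺ required: 5404 ÷ 50 g/eq = 108.1 eq = 108.1 mol HCl.
(b) Mass of HCl: 108.1 × 36.5 = 3945 g.
(b) Mass of 22.0% solution: 3945 / 0.22 = 17,930 g.
(b) Volume: 17,930 g ÷ 1.13 g/mL = 15,870 mL.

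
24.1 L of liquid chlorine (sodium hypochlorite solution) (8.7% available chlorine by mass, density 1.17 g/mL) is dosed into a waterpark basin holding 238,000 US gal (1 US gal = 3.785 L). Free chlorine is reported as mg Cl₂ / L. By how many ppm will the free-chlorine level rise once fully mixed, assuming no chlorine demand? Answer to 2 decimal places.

Volume: 238,000 US gal × 3.785 L/gal = 900,830 L.
Mass of solution: 24.1 L × 1000 mL/L × 1.17 g/mL = 28,200 g.
Available chlorine delivered: 28,200 g × 0.087 = 2453 g as Cl₂.
Concentration rise: 2453 g / 900,830 L = 2.723 mg/L = 2.72 ppm.

2.72 ppm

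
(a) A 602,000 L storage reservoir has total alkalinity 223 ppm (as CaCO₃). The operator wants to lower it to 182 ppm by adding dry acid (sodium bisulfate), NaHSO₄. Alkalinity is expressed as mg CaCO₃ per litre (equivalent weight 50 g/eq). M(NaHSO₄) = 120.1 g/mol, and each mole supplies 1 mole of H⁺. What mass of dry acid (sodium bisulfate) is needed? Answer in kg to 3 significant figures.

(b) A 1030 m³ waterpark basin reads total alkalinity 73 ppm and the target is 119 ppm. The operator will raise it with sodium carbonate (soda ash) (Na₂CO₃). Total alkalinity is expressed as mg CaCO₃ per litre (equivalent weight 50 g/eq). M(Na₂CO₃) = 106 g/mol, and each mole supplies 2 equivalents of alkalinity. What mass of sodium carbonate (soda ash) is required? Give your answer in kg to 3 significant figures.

(a) 59.3 kg; (b) 50.2 kg

(a) Alkalinity to neutralize: (223 − 182) = 41 mg/L as CaCO₃ × 602,000 L = 24,680 g as CaCO₃.
(a) Equivalents of H⁺ required: 24,680 ÷ 50 g/eq = 493.6 eq = 493.6 mol NaHSO₄.
(a) Mass of NaHSO₄: 493.6 × 120.1 = 59,290 g.

(b) Volume: 1030 m³ = 1,030,000 L.
(b) Alkalinity to add: (119 − 73) = 46 mg/L as CaCO₃ × 1,030,000 L = 47,380 g as CaCO₃.
(b) Equivalents: 47,380 g ÷ 50 g/eq = 947.6 eq.
(b) Each mole of Na₂CO₃ supplies 2 eq, so 947.6 / 2 = 473.8 mol.
(b) Mass: 473.8 mol × 106 g/mol = 50,220 g.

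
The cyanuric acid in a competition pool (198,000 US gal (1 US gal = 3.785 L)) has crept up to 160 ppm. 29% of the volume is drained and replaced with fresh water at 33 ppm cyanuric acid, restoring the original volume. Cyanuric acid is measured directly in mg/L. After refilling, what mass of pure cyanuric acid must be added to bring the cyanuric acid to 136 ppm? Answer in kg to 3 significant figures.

Volume: 198,000 US gal × 3.785 L/gal = 749,430 L.
After draining 29% and refilling: 160 × 0.71 + 33 × 0.29 = 123.17 ppm.
Deficit to target: 136 − 123.17 = 12.83 mg/L.
Mass: 12.83 mg/L × 749,430 L = 9615 g cyanuric acid.

9.62 kg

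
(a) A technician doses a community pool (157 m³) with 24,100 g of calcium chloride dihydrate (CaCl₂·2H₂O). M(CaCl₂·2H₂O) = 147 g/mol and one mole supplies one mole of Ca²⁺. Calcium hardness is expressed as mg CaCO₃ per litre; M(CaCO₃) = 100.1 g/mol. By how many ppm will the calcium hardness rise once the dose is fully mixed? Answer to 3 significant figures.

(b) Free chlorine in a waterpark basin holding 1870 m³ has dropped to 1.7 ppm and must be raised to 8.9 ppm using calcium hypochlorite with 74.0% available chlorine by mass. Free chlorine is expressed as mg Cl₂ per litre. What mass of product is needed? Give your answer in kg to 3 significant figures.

(a) Volume: 157 m³ = 157,000 L.
(a) Moles of Ca²⁺: 24,100 g ÷ 147 g/mol = 163.9 mol.
(a) As CaCO₃: 163.9 mol × 100.1 g/mol = 16,410 g.
(a) Rise: 16,410 g / 157,000 L × 1000 = 104.5 mg/L.

(b) Volume: 1870 m³ = 1,870,000 L.
(b) Chlorine deficit: 8.9 − 1.7 = 7.2 ppm = 7.2 mg/L as Cl₂.
(b) Cl₂ equivalent needed: 7.2 mg/L × 1,870,000 L = 13,460,000 mg = 13,460 g.
(b) Product at 74.0% available chlorine: 13,460 / 0.74 = 18,190 g.

(a) 105 ppm; (b) 18.2 kg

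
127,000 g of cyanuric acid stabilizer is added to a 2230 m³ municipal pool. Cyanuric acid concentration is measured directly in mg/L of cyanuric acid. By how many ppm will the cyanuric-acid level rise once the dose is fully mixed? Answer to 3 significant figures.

Volume: 2230 m³ = 2,230,000 L.
Rise: 127,000 g / 2,230,000 L × 1000 = 56.95 mg/L.

57.0 ppm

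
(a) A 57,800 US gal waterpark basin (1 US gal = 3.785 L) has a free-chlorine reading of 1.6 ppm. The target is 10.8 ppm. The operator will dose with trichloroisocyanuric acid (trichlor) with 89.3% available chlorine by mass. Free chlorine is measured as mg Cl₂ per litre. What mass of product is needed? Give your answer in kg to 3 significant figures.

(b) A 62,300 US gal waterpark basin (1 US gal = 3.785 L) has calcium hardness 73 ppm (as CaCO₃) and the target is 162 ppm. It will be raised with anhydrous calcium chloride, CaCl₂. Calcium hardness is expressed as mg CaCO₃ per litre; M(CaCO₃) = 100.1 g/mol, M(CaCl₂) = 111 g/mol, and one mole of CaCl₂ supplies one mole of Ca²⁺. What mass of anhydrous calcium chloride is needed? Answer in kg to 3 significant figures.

(a) 2.25 kg; (b) 23.3 kg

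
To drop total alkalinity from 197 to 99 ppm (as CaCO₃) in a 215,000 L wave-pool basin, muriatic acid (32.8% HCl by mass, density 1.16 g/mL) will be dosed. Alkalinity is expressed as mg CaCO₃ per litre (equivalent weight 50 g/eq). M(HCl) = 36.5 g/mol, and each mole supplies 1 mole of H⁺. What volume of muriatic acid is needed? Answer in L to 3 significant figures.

Alkalinity to neutralize: (197 − 99) = 98 mg/L as CaCO₃ × 215,000 L = 21,070 g as CaCO₃.
Equivalents of H⁺ required: 21,070 ÷ 50 g/eq = 421.4 eq = 421.4 mol HCl.
Mass of HCl: 421.4 × 36.5 = 15,380 g.
Mass of 32.8% solution: 15,380 / 0.328 = 46,890 g.
Volume: 46,890 g ÷ 1.16 g/mL = 40,430 mL.

40.4 L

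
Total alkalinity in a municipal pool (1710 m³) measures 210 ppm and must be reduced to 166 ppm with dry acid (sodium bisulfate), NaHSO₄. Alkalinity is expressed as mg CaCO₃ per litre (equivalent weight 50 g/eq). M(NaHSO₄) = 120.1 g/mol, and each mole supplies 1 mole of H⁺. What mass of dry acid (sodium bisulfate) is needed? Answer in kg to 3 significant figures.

Volume: 1710 m³ = 1,710,000 L.
Alkalinity to neutralize: (210 − 166) = 44 mg/L as CaCO₃ × 1,710,000 L = 75,240 g as CaCO₃.
Equivalents of H⁺ required: 75,240 ÷ 50 g/eq = 1505 eq = 1505 mol NaHSO₄.
Mass of NaHSO₄: 1505 × 120.1 = 180,700 g.

181 kg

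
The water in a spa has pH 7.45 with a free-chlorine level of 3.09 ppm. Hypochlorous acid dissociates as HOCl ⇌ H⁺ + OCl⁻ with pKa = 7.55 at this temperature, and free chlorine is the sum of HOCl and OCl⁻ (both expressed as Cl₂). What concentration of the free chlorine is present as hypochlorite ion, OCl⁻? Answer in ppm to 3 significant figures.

1.37 ppm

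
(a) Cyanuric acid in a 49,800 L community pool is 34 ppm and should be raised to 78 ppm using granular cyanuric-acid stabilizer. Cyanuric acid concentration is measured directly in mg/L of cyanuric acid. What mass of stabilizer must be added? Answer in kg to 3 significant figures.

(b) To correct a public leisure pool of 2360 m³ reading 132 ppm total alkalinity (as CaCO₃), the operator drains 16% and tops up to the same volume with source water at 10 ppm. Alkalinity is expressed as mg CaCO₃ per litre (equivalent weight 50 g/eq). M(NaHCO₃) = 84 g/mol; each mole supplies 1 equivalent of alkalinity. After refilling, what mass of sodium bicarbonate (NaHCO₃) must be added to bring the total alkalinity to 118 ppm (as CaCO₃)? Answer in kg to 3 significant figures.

(a) 2.19 kg; (b) 21.9 kg

(a) CYA to add: (78 − 34) = 44 mg/L × 49,800 L = 2191 g cyanuric acid.

(b) Volume: 2360 m³ = 2,360,000 L.
(b) After draining 16% and refilling: 132 × 0.84 + 10 × 0.16 = 112.48 ppm.
(b) Deficit to target: 118 − 112.48 = 5.52 mg/L.
(b) As CaCO₃: 5.52 mg/L × 2,360,000 L = 13,030 g; ÷ 50 g/eq ÷ 1 = 260.5 mol NaHCO₃.
(b) Mass: 260.5 × 84 = 21,890 g.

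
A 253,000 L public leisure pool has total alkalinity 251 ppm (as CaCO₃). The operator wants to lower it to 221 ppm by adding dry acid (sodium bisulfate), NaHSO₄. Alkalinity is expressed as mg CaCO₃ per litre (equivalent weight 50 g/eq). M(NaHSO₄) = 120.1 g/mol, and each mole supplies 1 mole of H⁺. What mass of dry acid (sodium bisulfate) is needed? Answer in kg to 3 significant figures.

18.2 kg

Alkalinity to neutralize: (251 − 221) = 30 mg/L as CaCO₃ × 253,000 L = 7590 g as CaCO₃.
Equivalents of H⁺ required: 7590 ÷ 50 g/eq = 151.8 eq = 151.8 mol NaHSO₄.
Mass of NaHSO₄: 151.8 × 120.1 = 18,230 g.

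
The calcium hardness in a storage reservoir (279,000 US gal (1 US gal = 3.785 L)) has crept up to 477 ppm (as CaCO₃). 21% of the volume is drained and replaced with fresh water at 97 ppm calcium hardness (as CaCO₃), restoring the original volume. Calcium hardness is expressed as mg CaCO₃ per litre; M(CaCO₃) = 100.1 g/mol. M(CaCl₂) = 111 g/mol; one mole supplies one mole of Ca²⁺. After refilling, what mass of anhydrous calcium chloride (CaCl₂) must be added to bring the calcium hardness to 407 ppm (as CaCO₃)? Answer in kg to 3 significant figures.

Volume: 279,000 US gal × 3.785 L/gal = 1,056,015 L.
After draining 21% and refilling: 477 × 0.79 + 97 × 0.21 = 397.2 ppm.
Deficit to target: 407 − 397.2 = 9.8 mg/L.
As CaCO₃: 9.8 mg/L × 1,056,015 L = 10,350 g; ÷ 100.1 = 103.4 mol Ca²⁺.
Mass: 103.4 × 111 = 11,480 g.

11.5 kg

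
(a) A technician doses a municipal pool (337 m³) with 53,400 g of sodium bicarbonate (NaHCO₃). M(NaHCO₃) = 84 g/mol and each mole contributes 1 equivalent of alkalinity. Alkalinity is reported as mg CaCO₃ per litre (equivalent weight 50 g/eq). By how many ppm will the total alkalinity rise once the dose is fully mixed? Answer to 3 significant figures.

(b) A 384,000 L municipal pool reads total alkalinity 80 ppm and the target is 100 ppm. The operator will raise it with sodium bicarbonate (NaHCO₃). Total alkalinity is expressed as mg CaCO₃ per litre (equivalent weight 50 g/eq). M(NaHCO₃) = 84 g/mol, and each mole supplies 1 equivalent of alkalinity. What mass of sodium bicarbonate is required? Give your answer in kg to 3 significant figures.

(a) 94.3 ppm; (b) 12.9 kg

(a) Volume: 337 m³ = 337,000 L.
(a) Moles of NaHCO₃: 53,400 g ÷ 84 g/mol = 635.7 mol → 635.7 eq of alkalinity.
(a) As CaCO₃: 635.7 eq × 50 g/eq = 31,790 g.
(a) Rise: 31,790 g / 337,000 L × 1000 = 94.32 mg/L.

(b) Alkalinity to add: (100 − 80) = 20 mg/L as CaCO₃ × 384,000 L = 7680 g as CaCO₃.
(b) Equivalents: 7680 g ÷ 50 g/eq = 153.6 eq.
(b) NaHCO₃ supplies 1 eq per mole → 153.6 mol.
(b) Mass: 153.6 mol × 84 g/mol = 12,900 g.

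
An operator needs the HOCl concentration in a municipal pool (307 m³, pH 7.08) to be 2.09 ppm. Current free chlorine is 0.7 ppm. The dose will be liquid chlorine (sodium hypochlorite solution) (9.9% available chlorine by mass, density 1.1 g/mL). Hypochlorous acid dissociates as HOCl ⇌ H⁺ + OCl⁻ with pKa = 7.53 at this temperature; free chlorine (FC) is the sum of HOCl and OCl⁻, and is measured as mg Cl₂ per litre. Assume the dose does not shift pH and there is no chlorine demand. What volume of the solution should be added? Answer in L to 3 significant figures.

Volume: 307 m³ = 307,000 L.
[OCl⁻]/[HOCl] = 10^(pH − pKa) = 10^(7.08 − 7.53) = 0.3548; fraction as HOCl = 1/(1 + 0.3548) = 0.7381.
Free chlorine required for 2.09 ppm HOCl: 2.09 / 0.7381 = 2.832 ppm.
FC to add: 2.832 − 0.7 = 2.132 mg/L as Cl₂.
Cl₂ equivalent: 2.132 mg/L × 307,000 L = 654.4 g.
Product at 9.9% available Cl: 654.4 / 0.099 = 6610 g.
Volume: 6610 g ÷ 1.1 g/mL = 6009 mL.

6.01 L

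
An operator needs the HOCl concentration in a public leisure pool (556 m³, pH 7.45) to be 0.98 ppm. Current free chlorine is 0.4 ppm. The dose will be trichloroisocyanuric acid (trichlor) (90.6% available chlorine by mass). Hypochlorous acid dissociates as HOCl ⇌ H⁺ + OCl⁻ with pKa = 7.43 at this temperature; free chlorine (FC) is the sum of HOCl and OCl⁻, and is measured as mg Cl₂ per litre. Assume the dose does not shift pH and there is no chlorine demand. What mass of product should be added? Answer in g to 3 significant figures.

986 g

Volume: 556 m³ = 556,000 L.
[OCl⁻]/[HOCl] = 10^(pH − pKa) = 10^(7.45 − 7.43) = 1.047; fraction as HOCl = 1/(1 + 1.047) = 0.4885.
Free chlorine required for 0.98 ppm HOCl: 0.98 / 0.4885 = 2.006 ppm.
FC to add: 2.006 − 0.4 = 1.606 mg/L as Cl₂.
Cl₂ equivalent: 1.606 mg/L × 556,000 L = 893 g.
Product at 90.6% available Cl: 893 / 0.906 = 985.7 g.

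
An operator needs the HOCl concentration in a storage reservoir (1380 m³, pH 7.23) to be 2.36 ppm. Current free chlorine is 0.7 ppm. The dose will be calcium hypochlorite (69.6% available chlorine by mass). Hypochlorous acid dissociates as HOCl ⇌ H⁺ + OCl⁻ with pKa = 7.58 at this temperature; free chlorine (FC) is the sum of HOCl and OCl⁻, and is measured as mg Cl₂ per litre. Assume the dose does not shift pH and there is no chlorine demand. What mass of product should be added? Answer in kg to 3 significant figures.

Volume: 1380 m³ = 1,380,000 L.
[OCl⁻]/[HOCl] = 10^(pH − pKa) = 10^(7.23 − 7.58) = 0.4467; fraction as HOCl = 1/(1 + 0.4467) = 0.6912.
Free chlorine required for 2.36 ppm HOCl: 2.36 / 0.6912 = 3.414 ppm.
FC to add: 3.414 − 0.7 = 2.714 mg/L as Cl₂.
Cl₂ equivalent: 2.714 mg/L × 1,380,000 L = 3746 g.
Product at 69.6% available Cl: 3746 / 0.696 = 5382 g.

5.38 kg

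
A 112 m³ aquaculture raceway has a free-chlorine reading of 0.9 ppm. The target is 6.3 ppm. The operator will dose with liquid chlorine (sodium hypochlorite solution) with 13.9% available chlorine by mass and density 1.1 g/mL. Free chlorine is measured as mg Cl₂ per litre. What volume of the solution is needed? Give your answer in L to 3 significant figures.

3.96 L

Volume: 112 m³ = 112,000 L.
Chlorine deficit: 6.3 − 0.9 = 5.4 ppm = 5.4 mg/L as Cl₂.
Cl₂ equivalent needed: 5.4 mg/L × 112,000 L = 604,800 mg = 604.8 g.
Product at 13.9% available chlorine: 604.8 / 0.139 = 4351 g.
Volume at density 1.1 g/mL: 4351 g ÷ 1.1 g/mL = 3956 mL.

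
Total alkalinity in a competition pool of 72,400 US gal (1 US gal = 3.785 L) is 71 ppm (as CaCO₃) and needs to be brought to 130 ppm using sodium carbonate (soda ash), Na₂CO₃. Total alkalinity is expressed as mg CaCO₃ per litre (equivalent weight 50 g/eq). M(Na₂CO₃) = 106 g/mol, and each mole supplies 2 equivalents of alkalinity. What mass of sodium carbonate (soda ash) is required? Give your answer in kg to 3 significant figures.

17.1 kg

Volume: 72,400 US gal × 3.785 L/gal = 274,034 L.
Alkalinity to add: (130 − 71) = 59 mg/L as CaCO₃ × 274,034 L = 16,170 g as CaCO₃.
Equivalents: 16,170 g ÷ 50 g/eq = 323.4 eq.
Each mole of Na₂CO₃ supplies 2 eq, so 323.4 / 2 = 161.7 mol.
Mass: 161.7 mol × 106 g/mol = 17,140 g.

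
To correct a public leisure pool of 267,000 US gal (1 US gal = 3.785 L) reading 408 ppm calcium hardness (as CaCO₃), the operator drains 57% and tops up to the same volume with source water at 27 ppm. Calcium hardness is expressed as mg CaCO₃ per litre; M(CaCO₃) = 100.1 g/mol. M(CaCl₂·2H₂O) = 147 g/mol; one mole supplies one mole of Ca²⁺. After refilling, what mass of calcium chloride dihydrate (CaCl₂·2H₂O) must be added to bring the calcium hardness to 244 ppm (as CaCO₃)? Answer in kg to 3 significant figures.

Volume: 267,000 US gal × 3.785 L/gal = 1,010,595 L.
After draining 57% and refilling: 408 × 0.43 + 27 × 0.57 = 190.83 ppm.
Deficit to target: 244 − 190.83 = 53.17 mg/L.
As CaCO₃: 53.17 mg/L × 1,010,595 L = 53,730 g; ÷ 100.1 = 536.8 mol Ca²⁺.
Mass: 536.8 × 147 = 78,910 g.

78.9 kg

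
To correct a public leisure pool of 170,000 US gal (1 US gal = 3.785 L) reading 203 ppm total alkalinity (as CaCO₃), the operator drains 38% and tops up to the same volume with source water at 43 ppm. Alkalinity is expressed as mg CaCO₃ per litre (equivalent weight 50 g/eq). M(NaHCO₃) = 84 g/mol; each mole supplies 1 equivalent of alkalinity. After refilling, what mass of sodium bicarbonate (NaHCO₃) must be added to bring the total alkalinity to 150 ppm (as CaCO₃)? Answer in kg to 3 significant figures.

8.43 kg

Volume: 170,000 US gal × 3.785 L/gal = 643,450 L.
After draining 38% and refilling: 203 × 0.62 + 43 × 0.38 = 142.2 ppm.
Deficit to target: 150 − 142.2 = 7.8 mg/L.
As CaCO₃: 7.8 mg/L × 643,450 L = 5019 g; ÷ 50 g/eq ÷ 1 = 100.4 mol NaHCO₃.
Mass: 100.4 × 84 = 8432 g.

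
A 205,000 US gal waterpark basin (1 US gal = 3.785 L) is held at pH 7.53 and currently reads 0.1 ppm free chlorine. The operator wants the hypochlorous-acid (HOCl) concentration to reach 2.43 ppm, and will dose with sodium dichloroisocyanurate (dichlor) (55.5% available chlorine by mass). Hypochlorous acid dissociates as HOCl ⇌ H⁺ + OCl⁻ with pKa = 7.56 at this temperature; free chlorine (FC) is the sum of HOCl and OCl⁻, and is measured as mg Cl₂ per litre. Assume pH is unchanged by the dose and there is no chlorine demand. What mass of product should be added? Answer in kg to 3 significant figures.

6.43 kg

Volume: 205,000 US gal × 3.785 L/gal = 775,925 L.
[OCl⁻]/[HOCl] = 10^(pH − pKa) = 10^(7.53 − 7.56) = 0.9333; fraction as HOCl = 1/(1 + 0.9333) = 0.5173.
Free chlorine required for 2.43 ppm HOCl: 2.43 / 0.5173 = 4.698 ppm.
FC to add: 4.698 − 0.1 = 4.598 mg/L as Cl₂.
Cl₂ equivalent: 4.598 mg/L × 775,925 L = 3568 g.
Product at 55.5% available Cl: 3568 / 0.555 = 6428 g.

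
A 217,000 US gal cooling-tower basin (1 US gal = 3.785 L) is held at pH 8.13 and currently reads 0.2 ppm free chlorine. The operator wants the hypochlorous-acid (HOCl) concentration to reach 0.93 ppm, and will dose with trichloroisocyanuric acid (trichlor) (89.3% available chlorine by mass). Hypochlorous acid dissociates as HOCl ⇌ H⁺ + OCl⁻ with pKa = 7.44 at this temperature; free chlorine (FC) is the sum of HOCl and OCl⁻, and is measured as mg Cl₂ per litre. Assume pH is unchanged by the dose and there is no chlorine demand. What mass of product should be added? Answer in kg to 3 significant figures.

4.86 kg

Volume: 217,000 US gal × 3.785 L/gal = 821,345 L.
[OCl⁻]/[HOCl] = 10^(pH − pKa) = 10^(8.13 − 7.44) = 4.898; fraction as HOCl = 1/(1 + 4.898) = 0.1696.
Free chlorine required for 0.93 ppm HOCl: 0.93 / 0.1696 = 5.485 ppm.
FC to add: 5.485 − 0.2 = 5.285 mg/L as Cl₂.
Cl₂ equivalent: 5.285 mg/L × 821,345 L = 4341 g.
Product at 89.3% available Cl: 4341 / 0.893 = 4861 g.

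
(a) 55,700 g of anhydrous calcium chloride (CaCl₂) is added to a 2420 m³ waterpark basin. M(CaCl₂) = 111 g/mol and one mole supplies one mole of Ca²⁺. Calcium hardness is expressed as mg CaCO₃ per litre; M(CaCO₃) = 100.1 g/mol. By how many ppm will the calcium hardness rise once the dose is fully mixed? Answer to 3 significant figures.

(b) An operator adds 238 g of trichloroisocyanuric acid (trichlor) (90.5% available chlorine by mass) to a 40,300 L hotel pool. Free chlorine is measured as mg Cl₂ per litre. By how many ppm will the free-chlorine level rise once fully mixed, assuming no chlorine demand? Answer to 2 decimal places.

(a) 20.8 ppm; (b) 5.34 ppm

(a) Volume: 2420 m³ = 2,420,000 L.
(a) Moles of Ca²⁺: 55,700 g ÷ 111 g/mol = 501.8 mol.
(a) As CaCO₃: 501.8 mol × 100.1 g/mol = 50,230 g.
(a) Rise: 50,230 g / 2,420,000 L × 1000 = 20.76 mg/L.

(b) Available chlorine delivered: 238 g × 0.905 = 215.4 g as Cl₂.
(b) Concentration rise: 215.4 g / 40,300 L = 5.345 mg/L = 5.34 ppm.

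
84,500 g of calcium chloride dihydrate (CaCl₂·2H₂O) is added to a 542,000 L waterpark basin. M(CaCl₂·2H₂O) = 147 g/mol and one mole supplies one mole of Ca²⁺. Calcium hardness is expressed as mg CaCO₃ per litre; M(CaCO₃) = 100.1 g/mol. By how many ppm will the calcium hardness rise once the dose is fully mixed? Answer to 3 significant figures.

Moles of Ca²⁺: 84,500 g ÷ 147 g/mol = 574.8 mol.
As CaCO₃: 574.8 mol × 100.1 g/mol = 57,540 g.
Rise: 57,540 g / 542,000 L × 1000 = 106.2 mg/L.

106 ppm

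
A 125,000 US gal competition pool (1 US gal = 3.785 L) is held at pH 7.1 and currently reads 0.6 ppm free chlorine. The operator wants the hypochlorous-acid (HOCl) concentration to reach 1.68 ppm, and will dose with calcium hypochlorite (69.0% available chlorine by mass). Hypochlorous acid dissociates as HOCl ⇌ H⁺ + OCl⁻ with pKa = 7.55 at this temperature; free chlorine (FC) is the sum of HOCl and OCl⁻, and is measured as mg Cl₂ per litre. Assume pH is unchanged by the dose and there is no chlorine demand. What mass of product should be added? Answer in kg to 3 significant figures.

1.15 kg

Volume: 125,000 US gal × 3.785 L/gal = 473,125 L.
[OCl⁻]/[HOCl] = 10^(pH − pKa) = 10^(7.1 − 7.55) = 0.3548; fraction as HOCl = 1/(1 + 0.3548) = 0.7381.
Free chlorine required for 1.68 ppm HOCl: 1.68 / 0.7381 = 2.276 ppm.
FC to add: 2.276 − 0.6 = 1.676 mg/L as Cl₂.
Cl₂ equivalent: 1.676 mg/L × 473,125 L = 793 g.
Product at 69.0% available Cl: 793 / 0.69 = 1149 g.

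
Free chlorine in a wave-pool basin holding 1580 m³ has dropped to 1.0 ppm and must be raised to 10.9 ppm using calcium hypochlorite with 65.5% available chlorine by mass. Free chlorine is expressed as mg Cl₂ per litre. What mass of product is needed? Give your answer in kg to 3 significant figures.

23.9 kg

Volume: 1580 m³ = 1,580,000 L.
Chlorine deficit: 10.9 − 1.0 = 9.9 ppm = 9.9 mg/L as Cl₂.
Cl₂ equivalent needed: 9.9 mg/L × 1,580,000 L = 15,640,000 mg = 15,640 g.
Product at 65.5% available chlorine: 15,640 / 0.655 = 23,880 g.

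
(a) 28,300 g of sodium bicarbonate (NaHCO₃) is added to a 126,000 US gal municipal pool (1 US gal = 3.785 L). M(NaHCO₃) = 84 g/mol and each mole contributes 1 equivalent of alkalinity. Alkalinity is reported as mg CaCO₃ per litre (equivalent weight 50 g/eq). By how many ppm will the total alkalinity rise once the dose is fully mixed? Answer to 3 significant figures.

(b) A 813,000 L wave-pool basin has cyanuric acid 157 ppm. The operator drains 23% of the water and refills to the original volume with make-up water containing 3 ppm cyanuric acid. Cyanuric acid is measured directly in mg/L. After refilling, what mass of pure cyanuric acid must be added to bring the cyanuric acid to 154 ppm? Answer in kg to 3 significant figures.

(a) Volume: 126,000 US gal × 3.785 L/gal = 476,910 L.
(a) Moles of NaHCO₃: 28,300 g ÷ 84 g/mol = 336.9 mol → 336.9 eq of alkalinity.
(a) As CaCO₃: 336.9 eq × 50 g/eq = 16,850 g.
(a) Rise: 16,850 g / 476,910 L × 1000 = 35.32 mg/L.

(b) After draining 23% and refilling: 157 × 0.77 + 3 × 0.23 = 121.58 ppm.
(b) Deficit to target: 154 − 121.58 = 32.42 mg/L.
(b) Mass: 32.42 mg/L × 813,000 L = 26,360 g cyanuric acid.

(a) 35.3 ppm; (b) 26.4 kg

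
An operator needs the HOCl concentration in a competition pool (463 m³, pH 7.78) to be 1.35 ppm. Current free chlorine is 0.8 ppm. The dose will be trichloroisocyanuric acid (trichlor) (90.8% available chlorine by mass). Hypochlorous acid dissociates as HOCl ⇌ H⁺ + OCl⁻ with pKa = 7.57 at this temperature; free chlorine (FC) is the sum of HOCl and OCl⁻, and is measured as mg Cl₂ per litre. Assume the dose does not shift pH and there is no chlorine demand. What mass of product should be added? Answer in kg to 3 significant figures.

Volume: 463 m³ = 463,000 L.
[OCl⁻]/[HOCl] = 10^(pH − pKa) = 10^(7.78 − 7.57) = 1.622; fraction as HOCl = 1/(1 + 1.622) = 0.3814.
Free chlorine required for 1.35 ppm HOCl: 1.35 / 0.3814 = 3.539 ppm.
FC to add: 3.539 − 0.8 = 2.739 mg/L as Cl₂.
Cl₂ equivalent: 2.739 mg/L × 463,000 L = 1268 g.
Product at 90.8% available Cl: 1268 / 0.908 = 1397 g.

1.40 kg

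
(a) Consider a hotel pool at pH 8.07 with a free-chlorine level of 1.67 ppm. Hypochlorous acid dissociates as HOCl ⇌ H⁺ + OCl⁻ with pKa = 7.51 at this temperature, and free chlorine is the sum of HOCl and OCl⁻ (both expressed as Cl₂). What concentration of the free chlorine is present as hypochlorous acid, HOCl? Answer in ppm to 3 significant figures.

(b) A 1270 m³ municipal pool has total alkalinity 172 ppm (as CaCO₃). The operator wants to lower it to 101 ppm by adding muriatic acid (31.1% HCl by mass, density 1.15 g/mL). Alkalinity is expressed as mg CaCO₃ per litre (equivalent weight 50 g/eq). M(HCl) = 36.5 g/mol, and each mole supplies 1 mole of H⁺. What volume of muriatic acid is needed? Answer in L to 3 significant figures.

(a) 0.361 ppm; (b) 184 L

(a) [OCl⁻]/[HOCl] = 10^(pH − pKa) = 10^(8.07 − 7.51) = 10^0.56 = 3.631.
(a) Fraction as HOCl = 1 / (1 + 3.631) = 0.2159.
(a) HOCl = 0.2159 × 1.67 ppm = 0.3606 ppm.

(b) Volume: 1270 m³ = 1,270,000 L.
(b) Alkalinity to neutralize: (172 − 101) = 71 mg/L as CaCO₃ × 1,270,000 L = 90,170 g as CaCO₃.
(b) Equivalents of H⁺ required: 90,170 ÷ 50 g/eq = 1803 eq = 1803 mol HCl.
(b) Mass of HCl: 1803 × 36.5 = 65,820 g.
(b) Mass of 31.1% solution: 65,820 / 0.311 = 211,700 g.
(b) Volume: 211,700 g ÷ 1.15 g/mL = 184,000 mL.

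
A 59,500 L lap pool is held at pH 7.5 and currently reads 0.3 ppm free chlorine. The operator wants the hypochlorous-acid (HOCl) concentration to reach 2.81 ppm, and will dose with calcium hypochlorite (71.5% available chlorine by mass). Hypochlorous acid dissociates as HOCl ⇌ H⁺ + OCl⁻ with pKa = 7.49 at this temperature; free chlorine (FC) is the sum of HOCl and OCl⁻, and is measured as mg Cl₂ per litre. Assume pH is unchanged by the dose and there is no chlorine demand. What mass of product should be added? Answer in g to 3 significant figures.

448 g

[OCl⁻]/[HOCl] = 10^(pH − pKa) = 10^(7.5 − 7.49) = 1.023; fraction as HOCl = 1/(1 + 1.023) = 0.4942.
Free chlorine required for 2.81 ppm HOCl: 2.81 / 0.4942 = 5.685 ppm.
FC to add: 5.685 − 0.3 = 5.385 mg/L as Cl₂.
Cl₂ equivalent: 5.385 mg/L × 59,500 L = 320.4 g.
Product at 71.5% available Cl: 320.4 / 0.715 = 448.2 g.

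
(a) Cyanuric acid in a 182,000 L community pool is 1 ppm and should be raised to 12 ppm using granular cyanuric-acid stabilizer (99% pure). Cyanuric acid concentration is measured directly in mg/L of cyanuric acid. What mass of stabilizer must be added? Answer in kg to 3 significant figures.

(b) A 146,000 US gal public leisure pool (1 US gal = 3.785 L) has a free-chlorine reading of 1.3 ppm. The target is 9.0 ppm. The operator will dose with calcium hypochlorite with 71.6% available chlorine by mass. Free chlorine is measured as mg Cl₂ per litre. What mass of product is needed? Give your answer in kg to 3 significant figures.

(a) 2.02 kg; (b) 5.94 kg

(a) CYA to add: (12 − 1) = 11 mg/L × 182,000 L = 2002 g cyanuric acid.
(a) At 99% purity: 2002 / 0.99 = 2022 g product.

(b) Volume: 146,000 US gal × 3.785 L/gal = 552,610 L.
(b) Chlorine deficit: 9.0 − 1.3 = 7.7 ppm = 7.7 mg/L as Cl₂.
(b) Cl₂ equivalent needed: 7.7 mg/L × 552,610 L = 4,255,000 mg = 4255 g.
(b) Product at 71.6% available chlorine: 4255 / 0.716 = 5943 g.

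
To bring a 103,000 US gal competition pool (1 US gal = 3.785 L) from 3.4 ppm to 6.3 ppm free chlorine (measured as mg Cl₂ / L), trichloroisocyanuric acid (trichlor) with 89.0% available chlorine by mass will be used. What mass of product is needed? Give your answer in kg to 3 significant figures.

1.27 kg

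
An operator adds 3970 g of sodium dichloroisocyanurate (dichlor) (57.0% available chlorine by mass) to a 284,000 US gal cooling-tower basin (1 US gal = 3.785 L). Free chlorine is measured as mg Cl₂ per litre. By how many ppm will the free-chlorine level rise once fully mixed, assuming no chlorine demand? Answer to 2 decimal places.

Volume: 284,000 US gal × 3.785 L/gal = 1,074,940 L.
Available chlorine delivered: 3970 g × 0.57 = 2263 g as Cl₂.
Concentration rise: 2263 g / 1,074,940 L = 2.105 mg/L = 2.11 ppm.

2.11 ppm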